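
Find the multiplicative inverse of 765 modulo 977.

871

977 = 1×765 + 212
765 = 3×212 + 129
212 = 1×129 + 83
129 = 1×83 + 46
83 = 1×46 + 37
46 = 1×37 + 9
37 = 4×9 + 1
9 = 9×1 + 0
gcd(765, 977) = 1, so the inverse exists.
Bézout: 1 = 83×977 − 106×765.
So 765⁻¹ ≡ −106 ≡ 871 (mod 977).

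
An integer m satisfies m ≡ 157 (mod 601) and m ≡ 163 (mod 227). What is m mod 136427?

601⁻¹ mod 227: 601×122 ≡ 1 (mod 227), so 601⁻¹ ≡ 122.
m = 157 + 601×((163 − 157)×122 mod 227) = 157 + 601×51 = 30808.

30808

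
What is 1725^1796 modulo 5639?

202

By square-and-multiply:
1796 in binary is 11100000100, i.e. 1796 = 1024 + 512 + 256 + 4.
1725^1 ≡ 1725 (mod 5639)
1725^2 ≡ 1725^2 = 2975625 ≡ 3872 (mod 5639)
1725^4 ≡ 3872^2 = 14992384 ≡ 3922 (mod 5639)
1725^8 ≡ 3922^2 = 15382084 ≡ 4531 (mod 5639)
1725^16 ≡ 4531^2 = 20529961 ≡ 4001 (mod 5639)
1725^32 ≡ 4001^2 = 16008001 ≡ 4519 (mod 5639)
1725^64 ≡ 4519^2 = 20421361 ≡ 2542 (mod 5639)
1725^128 ≡ 2542^2 = 6461764 ≡ 5109 (mod 5639)
1725^256 ≡ 5109^2 = 26101881 ≡ 4589 (mod 5639)
1725^512 ≡ 4589^2 = 21058921 ≡ 2895 (mod 5639)
1725^1024 ≡ 2895^2 = 8381025 ≡ 1471 (mod 5639)
1725^1796 = 1725^1024 * 1725^512 * 1725^256 * 1725^4 ≡ 1471 * 2895 * 4589 * 3922 (mod 5639).
Accumulate the product:
1471 * 2895 = 4258545 ≡ 1100
1100 * 4589 = 5047900 ≡ 995
995 * 3922 = 3902390 ≡ 202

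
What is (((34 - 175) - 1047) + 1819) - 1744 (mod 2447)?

1334

34 - 175 = -141 ≡ 2306 (mod 2447)
2306 - 1047 = 1259
1259 + 1819 = 3078 ≡ 631 (mod 2447)
631 - 1744 = -1113 ≡ 1334 (mod 2447)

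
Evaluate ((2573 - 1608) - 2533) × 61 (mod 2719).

2573 - 1608 = 965
965 - 2533 = -1568 ≡ 1151 (mod 2719)
1151 × 61 = 70211 ≡ 2236 (mod 2719)

2236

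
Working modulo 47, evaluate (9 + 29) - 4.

9 + 29 = 38
38 - 4 = 34

34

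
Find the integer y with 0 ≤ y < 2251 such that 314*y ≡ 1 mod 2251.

552

Run the extended Euclidean algorithm:
2251 = 7×314 + 53
314 = 5×53 + 49
53 = 1×49 + 4
49 = 12×4 + 1
4 = 4×1 + 0
gcd(314, 2251) = 1, so the inverse exists.
Back-substitute for 1:
1 = 1×49 − 12×4
  = −12×53 + 13×49
  = 13×314 − 77×53
  = −77×2251 + 552×314
So 314⁻¹ ≡ 552 (mod 2251).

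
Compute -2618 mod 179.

-2618 = -15*179 + 67, so -2618 ≡ 67 (mod 179).

67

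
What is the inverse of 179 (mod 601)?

554

601 = 3*179 + 64
179 = 2*64 + 51
64 = 1*51 + 13
51 = 3*13 + 12
13 = 1*12 + 1
12 = 12*1 + 0
gcd(179, 601) = 1, so the inverse exists.
Bézout: 1 = 14*601 − 47*179.
So 179⁻¹ ≡ −47 ≡ 554 (mod 601).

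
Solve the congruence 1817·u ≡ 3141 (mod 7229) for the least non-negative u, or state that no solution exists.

6439

gcd(1817, 7229) = 1, so a unique solution mod 7229 exists.
1817⁻¹ ≡ 4078 (mod 7229).
u ≡ 4078·3141 ≡ 6439 (mod 7229).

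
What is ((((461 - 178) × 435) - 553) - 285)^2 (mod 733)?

212

461 - 178 = 283
283 × 435 = 123105 ≡ 694 (mod 733)
694 - 553 = 141
141 - 285 = -144 ≡ 589 (mod 733)
(589)^2 ≡ 212 (mod 733)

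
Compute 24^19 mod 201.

Compute successive squares:
19 in binary is 10011, i.e. 19 = 16 + 2 + 1.
24^1 ≡ 24 (mod 201)
24^2 ≡ 24^2 = 576 ≡ 174 (mod 201)
24^4 ≡ 174^2 = 30276 ≡ 126 (mod 201)
24^8 ≡ 126^2 = 15876 ≡ 198 (mod 201)
24^16 ≡ 198^2 = 39204 ≡ 9 (mod 201)
24^19 = 24^16 × 24^2 × 24^1 ≡ 9 × 174 × 24 (mod 201).
Accumulate the product:
9 × 174 = 1566 ≡ 159
159 × 24 = 3816 ≡ 198

198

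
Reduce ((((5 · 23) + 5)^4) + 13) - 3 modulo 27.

10

5 · 23 = 115 ≡ 7 (mod 27)
7 + 5 = 12
(12)^4 ≡ 0 (mod 27)
0 + 13 = 13
13 - 3 = 10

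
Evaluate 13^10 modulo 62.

10 in binary is 1010, i.e. 10 = 8 + 2.
13^1 ≡ 13 (mod 62)
13^2 ≡ 13^2 = 169 ≡ 45 (mod 62)
13^4 ≡ 45^2 = 2025 ≡ 41 (mod 62)
13^8 ≡ 41^2 = 1681 ≡ 7 (mod 62)
13^10 = 13^8 × 13^2 ≡ 7 × 45 (mod 62).
7 × 45 = 315 ≡ 5 (mod 62).

5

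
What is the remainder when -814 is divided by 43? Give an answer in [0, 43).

-814 = -19×43 + 3, so -814 ≡ 3 (mod 43).

3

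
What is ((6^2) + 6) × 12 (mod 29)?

11

(6)^2 ≡ 7 (mod 29)
7 + 6 = 13
13 × 12 = 156 ≡ 11 (mod 29)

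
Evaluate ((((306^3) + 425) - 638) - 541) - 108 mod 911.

804

(306)^3 ≡ 755 (mod 911)
755 + 425 = 1180 ≡ 269 (mod 911)
269 - 638 = -369 ≡ 542 (mod 911)
542 - 541 = 1
1 - 108 = -107 ≡ 804 (mod 911)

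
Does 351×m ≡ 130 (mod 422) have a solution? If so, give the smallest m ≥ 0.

gcd(351, 422) = 1, so a unique solution mod 422 exists.
351⁻¹ ≡ 315 (mod 422).
m ≡ 315×130 ≡ 16 (mod 422).

16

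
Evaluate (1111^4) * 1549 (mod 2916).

265

(1111)^4 ≡ 1525 (mod 2916)
1525 * 1549 = 2362225 ≡ 265 (mod 2916)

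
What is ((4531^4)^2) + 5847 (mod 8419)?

(4531)^4 ≡ 4261 (mod 8419)
(4261)^2 ≡ 4757 (mod 8419)
4757 + 5847 = 10604 ≡ 2185 (mod 8419)

2185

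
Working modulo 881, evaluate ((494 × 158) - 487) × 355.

494 × 158 = 78052 ≡ 524 (mod 881)
524 - 487 = 37
37 × 355 = 13135 ≡ 801 (mod 881)

801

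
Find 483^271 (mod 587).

449

By square-and-multiply:
271 in binary is 100001111, i.e. 271 = 256 + 8 + 4 + 2 + 1.
483^1 ≡ 483 (mod 587)
483^2 ≡ 483^2 = 233289 ≡ 250 (mod 587)
483^4 ≡ 250^2 = 62500 ≡ 278 (mod 587)
483^8 ≡ 278^2 = 77284 ≡ 387 (mod 587)
483^16 ≡ 387^2 = 149769 ≡ 84 (mod 587)
483^32 ≡ 84^2 = 7056 ≡ 12 (mod 587)
483^64 ≡ 12^2 = 144 (mod 587)
483^128 ≡ 144^2 = 20736 ≡ 191 (mod 587)
483^256 ≡ 191^2 = 36481 ≡ 87 (mod 587)
483^271 = 483^256 * 483^8 * 483^4 * 483^2 * 483^1 ≡ 87 * 387 * 278 * 250 * 483 (mod 587).
Accumulate the product:
87 * 387 = 33669 ≡ 210
210 * 278 = 58380 ≡ 267
267 * 250 = 66750 ≡ 419
419 * 483 = 202377 ≡ 449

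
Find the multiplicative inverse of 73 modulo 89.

Run the extended Euclidean algorithm:
89 = 1·73 + 16
73 = 4·16 + 9
16 = 1·9 + 7
9 = 1·7 + 2
7 = 3·2 + 1
2 = 2·1 + 0
gcd(73, 89) = 1, so the inverse exists.
Back-substitute for 1:
1 = 1·7 − 3·2
  = −3·9 + 4·7
  = 4·16 − 7·9
  = −7·73 + 32·16
  = 32·89 − 39·73
So 73⁻¹ ≡ −39 ≡ 50 (mod 89).

50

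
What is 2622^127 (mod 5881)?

5525

By square-and-multiply:
127 in binary is 1111111, i.e. 127 = 64 + 32 + 16 + 8 + 4 + 2 + 1.
2622^1 ≡ 2622 (mod 5881)
2622^2 ≡ 2622^2 = 6874884 ≡ 5876 (mod 5881)
2622^4 ≡ 5876^2 = 34527376 ≡ 25 (mod 5881)
2622^8 ≡ 25^2 = 625 (mod 5881)
2622^16 ≡ 625^2 = 390625 ≡ 2479 (mod 5881)
2622^32 ≡ 2479^2 = 6145441 ≡ 5677 (mod 5881)
2622^64 ≡ 5677^2 = 32228329 ≡ 449 (mod 5881)
2622^127 = 2622^64 · 2622^32 · 2622^16 · 2622^8 · 2622^4 · 2622^2 · 2622^1 ≡ 449 · 5677 · 2479 · 625 · 25 · 5876 · 2622 (mod 5881).
Accumulate the product:
449 · 5677 = 2548973 ≡ 2500
2500 · 2479 = 6197500 ≡ 4807
4807 · 625 = 3004375 ≡ 5065
5065 · 25 = 126625 ≡ 3124
3124 · 5876 = 18356624 ≡ 2023
2023 · 2622 = 5304306 ≡ 5525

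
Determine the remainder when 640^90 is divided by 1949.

1730

Compute successive squares:
90 in binary is 1011010, i.e. 90 = 64 + 16 + 8 + 2.
640^1 ≡ 640 (mod 1949)
640^2 ≡ 640^2 = 409600 ≡ 310 (mod 1949)
640^4 ≡ 310^2 = 96100 ≡ 599 (mod 1949)
640^8 ≡ 599^2 = 358801 ≡ 185 (mod 1949)
640^16 ≡ 185^2 = 34225 ≡ 1092 (mod 1949)
640^32 ≡ 1092^2 = 1192464 ≡ 1625 (mod 1949)
640^64 ≡ 1625^2 = 2640625 ≡ 1679 (mod 1949)
640^90 = 640^64 * 640^16 * 640^8 * 640^2 ≡ 1679 * 1092 * 185 * 310 (mod 1949).
Accumulate the product:
1679 * 1092 = 1833468 ≡ 1408
1408 * 185 = 260480 ≡ 1263
1263 * 310 = 391530 ≡ 1730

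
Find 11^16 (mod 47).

3

11^1 ≡ 11 (mod 47)
11^2 ≡ 11^2 = 121 ≡ 27 (mod 47)
11^4 ≡ 27^2 = 729 ≡ 24 (mod 47)
11^8 ≡ 24^2 = 576 ≡ 12 (mod 47)
11^16 ≡ 12^2 = 144 ≡ 3 (mod 47)
So 11^16 ≡ 3 (mod 47).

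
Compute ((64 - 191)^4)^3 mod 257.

64 - 191 = -127 ≡ 130 (mod 257)
(130)^4 ≡ 246 (mod 257)
(246)^3 ≡ 211 (mod 257)

211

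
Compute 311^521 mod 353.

311

Using repeated squaring:
521 in binary is 1000001001, i.e. 521 = 512 + 8 + 1.
311^1 ≡ 311 (mod 353)
311^2 ≡ 311^2 = 96721 ≡ 352 (mod 353)
311^4 ≡ 352^2 = 123904 ≡ 1 (mod 353)
311^8 ≡ 1^2 = 1 (mod 353)
311^16 ≡ 1^2 = 1 (mod 353)
311^32 ≡ 1^2 = 1 (mod 353)
311^64 ≡ 1^2 = 1 (mod 353)
311^128 ≡ 1^2 = 1 (mod 353)
311^256 ≡ 1^2 = 1 (mod 353)
311^512 ≡ 1^2 = 1 (mod 353)
311^521 = 311^512 · 311^8 · 311^1 ≡ 1 · 1 · 311 (mod 353).
Accumulate the product:
1 · 1 = 1
1 · 311 = 311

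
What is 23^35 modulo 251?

Using repeated squaring:
35 in binary is 100011, i.e. 35 = 32 + 2 + 1.
23^1 ≡ 23 (mod 251)
23^2 ≡ 23^2 = 529 ≡ 27 (mod 251)
23^4 ≡ 27^2 = 729 ≡ 227 (mod 251)
23^8 ≡ 227^2 = 51529 ≡ 74 (mod 251)
23^16 ≡ 74^2 = 5476 ≡ 205 (mod 251)
23^32 ≡ 205^2 = 42025 ≡ 108 (mod 251)
23^35 = 23^32 * 23^2 * 23^1 ≡ 108 * 27 * 23 (mod 251).
Accumulate the product:
108 * 27 = 2916 ≡ 155
155 * 23 = 3565 ≡ 51

51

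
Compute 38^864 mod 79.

Using repeated squaring:
38^1 ≡ 38 (mod 79)
38^2 ≡ 38^2 = 1444 ≡ 22 (mod 79)
38^4 ≡ 22^2 = 484 ≡ 10 (mod 79)
38^8 ≡ 10^2 = 100 ≡ 21 (mod 79)
38^16 ≡ 21^2 = 441 ≡ 46 (mod 79)
38^32 ≡ 46^2 = 2116 ≡ 62 (mod 79)
38^64 ≡ 62^2 = 3844 ≡ 52 (mod 79)
38^128 ≡ 52^2 = 2704 ≡ 18 (mod 79)
38^256 ≡ 18^2 = 324 ≡ 8 (mod 79)
38^512 ≡ 8^2 = 64 (mod 79)
38^864 = 38^512 · 38^256 · 38^64 · 38^32 ≡ 64 · 8 · 52 · 62 (mod 79).
Accumulate the product:
64 · 8 = 512 ≡ 38
38 · 52 = 1976 ≡ 1
1 · 62 = 62

62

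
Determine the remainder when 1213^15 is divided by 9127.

1213^1 ≡ 1213 (mod 9127)
1213^2 ≡ 1213^2 = 1471369 ≡ 1922 (mod 9127)
1213^4 ≡ 1922^2 = 3694084 ≡ 6776 (mod 9127)
1213^8 ≡ 6776^2 = 45914176 ≡ 5366 (mod 9127)
1213^15 = 1213^8 · 1213^4 · 1213^2 · 1213^1 ≡ 5366 · 6776 · 1922 · 1213 (mod 9127).
Accumulate the product:
5366 · 6776 = 36360016 ≡ 7175
7175 · 1922 = 13790350 ≡ 8580
8580 · 1213 = 10407540 ≡ 2760

2760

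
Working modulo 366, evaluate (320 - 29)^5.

135

320 - 29 = 291
(291)^5 ≡ 135 (mod 366)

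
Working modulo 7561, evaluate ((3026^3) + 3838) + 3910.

(3026)^3 ≡ 488 (mod 7561)
488 + 3838 = 4326
4326 + 3910 = 8236 ≡ 675 (mod 7561)

675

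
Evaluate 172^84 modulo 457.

84 in binary is 1010100, i.e. 84 = 64 + 16 + 4.
172^1 ≡ 172 (mod 457)
172^2 ≡ 172^2 = 29584 ≡ 336 (mod 457)
172^4 ≡ 336^2 = 112896 ≡ 17 (mod 457)
172^8 ≡ 17^2 = 289 (mod 457)
172^16 ≡ 289^2 = 83521 ≡ 347 (mod 457)
172^32 ≡ 347^2 = 120409 ≡ 218 (mod 457)
172^64 ≡ 218^2 = 47524 ≡ 453 (mod 457)
172^84 = 172^64 * 172^16 * 172^4 ≡ 453 * 347 * 17 (mod 457).
Accumulate the product:
453 * 347 = 157191 ≡ 440
440 * 17 = 7480 ≡ 168

168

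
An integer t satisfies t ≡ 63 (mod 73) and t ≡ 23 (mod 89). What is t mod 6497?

73⁻¹ mod 89: 73·50 ≡ 1 (mod 89), so 73⁻¹ ≡ 50.
t = 63 + 73·((23 − 63)·50 mod 89) = 63 + 73·47 = 3494.

3494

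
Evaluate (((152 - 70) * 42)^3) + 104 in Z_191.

152 - 70 = 82
82 * 42 = 3444 ≡ 6 (mod 191)
(6)^3 ≡ 25 (mod 191)
25 + 104 = 129

129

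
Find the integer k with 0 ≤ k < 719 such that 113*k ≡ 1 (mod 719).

70

By the extended Euclidean algorithm:
719 = 6*113 + 41
113 = 2*41 + 31
41 = 1*31 + 10
31 = 3*10 + 1
10 = 10*1 + 0
gcd(113, 719) = 1, so the inverse exists.
Back-substitute for 1:
1 = 1*31 − 3*10
  = −3*41 + 4*31
  = 4*113 − 11*41
  = −11*719 + 70*113
So 113⁻¹ ≡ 70 (mod 719).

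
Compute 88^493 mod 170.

Using repeated squaring:
493 in binary is 111101101, i.e. 493 = 256 + 128 + 64 + 32 + 8 + 4 + 1.
88^1 ≡ 88 (mod 170)
88^2 ≡ 88^2 = 7744 ≡ 94 (mod 170)
88^4 ≡ 94^2 = 8836 ≡ 166 (mod 170)
88^8 ≡ 166^2 = 27556 ≡ 16 (mod 170)
88^16 ≡ 16^2 = 256 ≡ 86 (mod 170)
88^32 ≡ 86^2 = 7396 ≡ 86 (mod 170)
88^64 ≡ 86^2 = 7396 ≡ 86 (mod 170)
88^128 ≡ 86^2 = 7396 ≡ 86 (mod 170)
88^256 ≡ 86^2 = 7396 ≡ 86 (mod 170)
88^493 = 88^256 × 88^128 × 88^64 × 88^32 × 88^8 × 88^4 × 88^1 ≡ 86 × 86 × 86 × 86 × 16 × 166 × 88 (mod 170).
Accumulate the product:
86 × 86 = 7396 ≡ 86
86 × 86 = 7396 ≡ 86
86 × 86 = 7396 ≡ 86
86 × 16 = 1376 ≡ 16
16 × 166 = 2656 ≡ 106
106 × 88 = 9328 ≡ 148

148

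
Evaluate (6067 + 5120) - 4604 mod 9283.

6583

6067 + 5120 = 11187 ≡ 1904 (mod 9283)
1904 - 4604 = -2700 ≡ 6583 (mod 9283)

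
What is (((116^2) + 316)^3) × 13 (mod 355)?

109

(116)^2 ≡ 321 (mod 355)
321 + 316 = 637 ≡ 282 (mod 355)
(282)^3 ≡ 63 (mod 355)
63 × 13 = 819 ≡ 109 (mod 355)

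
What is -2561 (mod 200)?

-2561 = -13*200 + 39, so -2561 ≡ 39 (mod 200).

39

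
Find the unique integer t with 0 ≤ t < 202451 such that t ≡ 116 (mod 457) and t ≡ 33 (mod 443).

457⁻¹ mod 443: 457·95 ≡ 1 (mod 443), so 457⁻¹ ≡ 95.
t = 116 + 457·((33 − 116)·95 mod 443) = 116 + 457·89 = 40789.
Check: 40789 mod 457 = 116, 40789 mod 443 = 33. ✓

40789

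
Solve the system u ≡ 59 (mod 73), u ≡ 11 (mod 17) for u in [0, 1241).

73⁻¹ mod 17: 73·7 ≡ 1 (mod 17), so 73⁻¹ ≡ 7.
u = 59 + 73·((11 − 59)·7 mod 17) = 59 + 73·4 = 351.
Check: 351 mod 73 = 59, 351 mod 17 = 11. ✓

351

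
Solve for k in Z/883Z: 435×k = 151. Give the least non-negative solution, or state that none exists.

656

gcd(435, 883) = 1, so a unique solution mod 883 exists.
435⁻¹ ≡ 747 (mod 883).
k ≡ 747×151 ≡ 656 (mod 883).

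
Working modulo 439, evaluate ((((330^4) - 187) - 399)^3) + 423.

417

(330)^4 ≡ 345 (mod 439)
345 - 187 = 158
158 - 399 = -241 ≡ 198 (mod 439)
(198)^3 ≡ 433 (mod 439)
433 + 423 = 856 ≡ 417 (mod 439)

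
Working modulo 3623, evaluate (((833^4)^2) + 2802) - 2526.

(833)^4 ≡ 800 (mod 3623)
(800)^2 ≡ 2352 (mod 3623)
2352 + 2802 = 5154 ≡ 1531 (mod 3623)
1531 - 2526 = -995 ≡ 2628 (mod 3623)

2628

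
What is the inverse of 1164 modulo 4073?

Apply the Euclidean algorithm and back-substitute:
4073 = 3*1164 + 581
1164 = 2*581 + 2
581 = 290*2 + 1
2 = 2*1 + 0
gcd(1164, 4073) = 1, so the inverse exists.
Back-substitute for 1:
1 = 1*581 − 290*2
  = −290*1164 + 581*581
  = 581*4073 − 2033*1164
So 1164⁻¹ ≡ −2033 ≡ 2040 (mod 4073).

2040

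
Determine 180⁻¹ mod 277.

Run the extended Euclidean algorithm:
277 = 1×180 + 97
180 = 1×97 + 83
97 = 1×83 + 14
83 = 5×14 + 13
14 = 1×13 + 1
13 = 13×1 + 0
gcd(180, 277) = 1, so the inverse exists.
Back-substitute for 1:
1 = 1×14 − 1×13
  = −1×83 + 6×14
  = 6×97 − 7×83
  = −7×180 + 13×97
  = 13×277 − 20×180
So 180⁻¹ ≡ −20 ≡ 257 (mod 277).

257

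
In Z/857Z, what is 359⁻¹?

857 = 2*359 + 139
359 = 2*139 + 81
139 = 1*81 + 58
81 = 1*58 + 23
58 = 2*23 + 12
23 = 1*12 + 11
12 = 1*11 + 1
11 = 11*1 + 0
gcd(359, 857) = 1, so the inverse exists.
Back-substitute for 1:
1 = 1*12 − 1*11
  = −1*23 + 2*12
  = 2*58 − 5*23
  = −5*81 + 7*58
  = 7*139 − 12*81
  = −12*359 + 31*139
  = 31*857 − 74*359
So 359⁻¹ ≡ −74 ≡ 783 (mod 857).

783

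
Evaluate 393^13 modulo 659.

349

13 in binary is 1101, i.e. 13 = 8 + 4 + 1.
393^1 ≡ 393 (mod 659)
393^2 ≡ 393^2 = 154449 ≡ 243 (mod 659)
393^4 ≡ 243^2 = 59049 ≡ 398 (mod 659)
393^8 ≡ 398^2 = 158404 ≡ 244 (mod 659)
393^13 = 393^8 × 393^4 × 393^1 ≡ 244 × 398 × 393 (mod 659).
Accumulate the product:
244 × 398 = 97112 ≡ 239
239 × 393 = 93927 ≡ 349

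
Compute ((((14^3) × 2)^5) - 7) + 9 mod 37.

(14)^3 ≡ 6 (mod 37)
6 × 2 = 12
(12)^5 ≡ 7 (mod 37)
7 - 7 = 0
0 + 9 = 9

9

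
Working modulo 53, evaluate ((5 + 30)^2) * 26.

50

5 + 30 = 35
(35)^2 ≡ 6 (mod 53)
6 * 26 = 156 ≡ 50 (mod 53)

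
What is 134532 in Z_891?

134532 = 150×891 + 882, so 134532 ≡ 882 (mod 891).

882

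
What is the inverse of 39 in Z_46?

13

46 = 1*39 + 7
39 = 5*7 + 4
7 = 1*4 + 3
4 = 1*3 + 1
3 = 3*1 + 0
gcd(39, 46) = 1, so the inverse exists.
Bézout: 1 = −11*46 + 13*39.
So 39⁻¹ ≡ 13 (mod 46).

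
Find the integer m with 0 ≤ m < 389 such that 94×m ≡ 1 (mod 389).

389 = 4*94 + 13
94 = 7*13 + 3
13 = 4*3 + 1
3 = 3*1 + 0
gcd(94, 389) = 1, so the inverse exists.
Bézout: 1 = 29*389 − 120*94.
So 94⁻¹ ≡ −120 ≡ 269 (mod 389).

269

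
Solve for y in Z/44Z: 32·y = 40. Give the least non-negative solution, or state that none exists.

gcd(32, 44) = 4, and 4 | 40, so solutions exist.
Divide through by 4: 8·y = 10 (mod 11).
8⁻¹ ≡ 7 (mod 11).
y ≡ 7·10 ≡ 4 (mod 11).
The smallest non-negative solution is y = 4.

4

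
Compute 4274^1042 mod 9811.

Using repeated squaring:
4274^1 ≡ 4274 (mod 9811)
4274^2 ≡ 4274^2 = 18267076 ≡ 8805 (mod 9811)
4274^4 ≡ 8805^2 = 77528025 ≡ 1503 (mod 9811)
4274^8 ≡ 1503^2 = 2259009 ≡ 2479 (mod 9811)
4274^16 ≡ 2479^2 = 6145441 ≡ 3755 (mod 9811)
4274^32 ≡ 3755^2 = 14100025 ≡ 1618 (mod 9811)
4274^64 ≡ 1618^2 = 2617924 ≡ 8198 (mod 9811)
4274^128 ≡ 8198^2 = 67207204 ≡ 1854 (mod 9811)
4274^256 ≡ 1854^2 = 3437316 ≡ 3466 (mod 9811)
4274^512 ≡ 3466^2 = 12013156 ≡ 4492 (mod 9811)
4274^1024 ≡ 4492^2 = 20178064 ≡ 6648 (mod 9811)
4274^1042 = 4274^1024 × 4274^16 × 4274^2 ≡ 6648 × 3755 × 8805 (mod 9811).
Accumulate the product:
6648 × 3755 = 24963240 ≡ 4056
4056 × 8805 = 35713080 ≡ 1040

1040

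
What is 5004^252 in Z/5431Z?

3597

Using repeated squaring:
5004^1 ≡ 5004 (mod 5431)
5004^2 ≡ 5004^2 = 25040016 ≡ 3106 (mod 5431)
5004^4 ≡ 3106^2 = 9647236 ≡ 1780 (mod 5431)
5004^8 ≡ 1780^2 = 3168400 ≡ 2127 (mod 5431)
5004^16 ≡ 2127^2 = 4524129 ≡ 106 (mod 5431)
5004^32 ≡ 106^2 = 11236 ≡ 374 (mod 5431)
5004^64 ≡ 374^2 = 139876 ≡ 4101 (mod 5431)
5004^128 ≡ 4101^2 = 16818201 ≡ 3825 (mod 5431)
5004^252 = 5004^128 · 5004^64 · 5004^32 · 5004^16 · 5004^8 · 5004^4 ≡ 3825 · 4101 · 374 · 106 · 2127 · 1780 (mod 5431).
Accumulate the product:
3825 · 4101 = 15686325 ≡ 1597
1597 · 374 = 597278 ≡ 5299
5299 · 106 = 561694 ≡ 2301
2301 · 2127 = 4894227 ≡ 896
896 · 1780 = 1594880 ≡ 3597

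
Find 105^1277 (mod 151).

105^1 ≡ 105 (mod 151)
105^2 ≡ 105^2 = 11025 ≡ 2 (mod 151)
105^4 ≡ 2^2 = 4 (mod 151)
105^8 ≡ 4^2 = 16 (mod 151)
105^16 ≡ 16^2 = 256 ≡ 105 (mod 151)
105^32 ≡ 105^2 = 11025 ≡ 2 (mod 151)
105^64 ≡ 2^2 = 4 (mod 151)
105^128 ≡ 4^2 = 16 (mod 151)
105^256 ≡ 16^2 = 256 ≡ 105 (mod 151)
105^512 ≡ 105^2 = 11025 ≡ 2 (mod 151)
105^1024 ≡ 2^2 = 4 (mod 151)
105^1277 = 105^1024 · 105^128 · 105^64 · 105^32 · 105^16 · 105^8 · 105^4 · 105^1 ≡ 4 · 16 · 4 · 2 · 105 · 16 · 4 · 105 (mod 151).
Accumulate the product:
4 · 16 = 64
64 · 4 = 256 ≡ 105
105 · 2 = 210 ≡ 59
59 · 105 = 6195 ≡ 4
4 · 16 = 64
64 · 4 = 256 ≡ 105
105 · 105 = 11025 ≡ 2

2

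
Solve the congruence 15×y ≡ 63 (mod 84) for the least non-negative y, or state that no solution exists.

gcd(15, 84) = 3, and 3 | 63, so solutions exist.
Divide through by 3: 5×y ≡ 21 (mod 28).
5⁻¹ ≡ 17 (mod 28).
y ≡ 17×21 ≡ 21 (mod 28).
The smallest non-negative solution is y = 21.

21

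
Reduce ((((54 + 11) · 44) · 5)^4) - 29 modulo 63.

54 + 11 = 65 ≡ 2 (mod 63)
2 · 44 = 88 ≡ 25 (mod 63)
25 · 5 = 125 ≡ 62 (mod 63)
(62)^4 ≡ 1 (mod 63)
1 - 29 = -28 ≡ 35 (mod 63)

35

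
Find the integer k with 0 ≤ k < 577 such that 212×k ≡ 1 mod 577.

By the extended Euclidean algorithm:
577 = 2×212 + 153
212 = 1×153 + 59
153 = 2×59 + 35
59 = 1×35 + 24
35 = 1×24 + 11
24 = 2×11 + 2
11 = 5×2 + 1
2 = 2×1 + 0
gcd(212, 577) = 1, so the inverse exists.
Bézout: 1 = 97×577 − 264×212.
So 212⁻¹ ≡ −264 ≡ 313 (mod 577).

313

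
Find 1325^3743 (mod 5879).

2823

By square-and-multiply:
3743 in binary is 111010011111, i.e. 3743 = 2048 + 1024 + 512 + 128 + 16 + 8 + 4 + 2 + 1.
1325^1 ≡ 1325 (mod 5879)
1325^2 ≡ 1325^2 = 1755625 ≡ 3683 (mod 5879)
1325^4 ≡ 3683^2 = 13564489 ≡ 1636 (mod 5879)
1325^8 ≡ 1636^2 = 2676496 ≡ 1551 (mod 5879)
1325^16 ≡ 1551^2 = 2405601 ≡ 1090 (mod 5879)
1325^32 ≡ 1090^2 = 1188100 ≡ 542 (mod 5879)
1325^64 ≡ 542^2 = 293764 ≡ 5693 (mod 5879)
1325^128 ≡ 5693^2 = 32410249 ≡ 5201 (mod 5879)
1325^256 ≡ 5201^2 = 27050401 ≡ 1122 (mod 5879)
1325^512 ≡ 1122^2 = 1258884 ≡ 778 (mod 5879)
1325^1024 ≡ 778^2 = 605284 ≡ 5626 (mod 5879)
1325^2048 ≡ 5626^2 = 31651876 ≡ 5219 (mod 5879)
1325^3743 = 1325^2048 · 1325^1024 · 1325^512 · 1325^128 · 1325^16 · 1325^8 · 1325^4 · 1325^2 · 1325^1 ≡ 5219 · 5626 · 778 · 5201 · 1090 · 1551 · 1636 · 3683 · 1325 (mod 5879).
Accumulate the product:
5219 · 5626 = 29362094 ≡ 2368
2368 · 778 = 1842304 ≡ 2177
2177 · 5201 = 11322577 ≡ 5502
5502 · 1090 = 5997180 ≡ 600
600 · 1551 = 930600 ≡ 1718
1718 · 1636 = 2810648 ≡ 486
486 · 3683 = 1789938 ≡ 2722
2722 · 1325 = 3606650 ≡ 2823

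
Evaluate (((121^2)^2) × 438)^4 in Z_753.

735

(121)^2 ≡ 334 (mod 753)
(334)^2 ≡ 112 (mod 753)
112 × 438 = 49056 ≡ 111 (mod 753)
(111)^4 ≡ 735 (mod 753)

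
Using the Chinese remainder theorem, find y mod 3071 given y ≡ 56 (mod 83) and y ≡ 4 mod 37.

1965

83⁻¹ mod 37: 83×33 ≡ 1 (mod 37), so 83⁻¹ ≡ 33.
y = 56 + 83×((4 − 56)×33 mod 37) = 56 + 83×23 = 1965.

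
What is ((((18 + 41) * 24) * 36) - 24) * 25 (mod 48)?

24

18 + 41 = 59 ≡ 11 (mod 48)
11 * 24 = 264 ≡ 24 (mod 48)
24 * 36 = 864 ≡ 0 (mod 48)
0 - 24 = -24 ≡ 24 (mod 48)
24 * 25 = 600 ≡ 24 (mod 48)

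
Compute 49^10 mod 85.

21

10 in binary is 1010, i.e. 10 = 8 + 2.
49^1 ≡ 49 (mod 85)
49^2 ≡ 49^2 = 2401 ≡ 21 (mod 85)
49^4 ≡ 21^2 = 441 ≡ 16 (mod 85)
49^8 ≡ 16^2 = 256 ≡ 1 (mod 85)
49^10 = 49^8 · 49^2 ≡ 1 · 21 (mod 85).
1 · 21 = 21 ≡ 21 (mod 85).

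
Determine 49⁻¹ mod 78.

43

By the extended Euclidean algorithm:
78 = 1×49 + 29
49 = 1×29 + 20
29 = 1×20 + 9
20 = 2×9 + 2
9 = 4×2 + 1
2 = 2×1 + 0
gcd(49, 78) = 1, so the inverse exists.
Bézout: 1 = 22×78 − 35×49.
So 49⁻¹ ≡ −35 ≡ 43 (mod 78).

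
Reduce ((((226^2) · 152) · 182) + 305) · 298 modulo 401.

7

(226)^2 ≡ 149 (mod 401)
149 · 152 = 22648 ≡ 192 (mod 401)
192 · 182 = 34944 ≡ 57 (mod 401)
57 + 305 = 362
362 · 298 = 107876 ≡ 7 (mod 401)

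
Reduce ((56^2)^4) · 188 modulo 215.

178

(56)^2 ≡ 126 (mod 215)
(126)^4 ≡ 81 (mod 215)
81 · 188 = 15228 ≡ 178 (mod 215)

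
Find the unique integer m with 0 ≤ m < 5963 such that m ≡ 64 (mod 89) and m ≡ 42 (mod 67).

89⁻¹ mod 67: 89*64 ≡ 1 (mod 67), so 89⁻¹ ≡ 64.
m = 64 + 89*((42 − 64)*64 mod 67) = 64 + 89*66 = 5938.
Check: 5938 mod 89 = 64, 5938 mod 67 = 42. ✓

5938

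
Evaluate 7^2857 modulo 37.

33

2857 in binary is 101100101001, i.e. 2857 = 2048 + 512 + 256 + 32 + 8 + 1.
7^1 ≡ 7 (mod 37)
7^2 ≡ 7^2 = 49 ≡ 12 (mod 37)
7^4 ≡ 12^2 = 144 ≡ 33 (mod 37)
7^8 ≡ 33^2 = 1089 ≡ 16 (mod 37)
7^16 ≡ 16^2 = 256 ≡ 34 (mod 37)
7^32 ≡ 34^2 = 1156 ≡ 9 (mod 37)
7^64 ≡ 9^2 = 81 ≡ 7 (mod 37)
7^128 ≡ 7^2 = 49 ≡ 12 (mod 37)
7^256 ≡ 12^2 = 144 ≡ 33 (mod 37)
7^512 ≡ 33^2 = 1089 ≡ 16 (mod 37)
7^1024 ≡ 16^2 = 256 ≡ 34 (mod 37)
7^2048 ≡ 34^2 = 1156 ≡ 9 (mod 37)
7^2857 = 7^2048 × 7^512 × 7^256 × 7^32 × 7^8 × 7^1 ≡ 9 × 16 × 33 × 9 × 16 × 7 (mod 37).
Accumulate the product:
9 × 16 = 144 ≡ 33
33 × 33 = 1089 ≡ 16
16 × 9 = 144 ≡ 33
33 × 16 = 528 ≡ 10
10 × 7 = 70 ≡ 33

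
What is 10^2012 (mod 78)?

2012 in binary is 11111011100, i.e. 2012 = 1024 + 512 + 256 + 128 + 64 + 16 + 8 + 4.
10^1 ≡ 10 (mod 78)
10^2 ≡ 10^2 = 100 ≡ 22 (mod 78)
10^4 ≡ 22^2 = 484 ≡ 16 (mod 78)
10^8 ≡ 16^2 = 256 ≡ 22 (mod 78)
10^16 ≡ 22^2 = 484 ≡ 16 (mod 78)
10^32 ≡ 16^2 = 256 ≡ 22 (mod 78)
10^64 ≡ 22^2 = 484 ≡ 16 (mod 78)
10^128 ≡ 16^2 = 256 ≡ 22 (mod 78)
10^256 ≡ 22^2 = 484 ≡ 16 (mod 78)
10^512 ≡ 16^2 = 256 ≡ 22 (mod 78)
10^1024 ≡ 22^2 = 484 ≡ 16 (mod 78)
10^2012 = 10^1024 × 10^512 × 10^256 × 10^128 × 10^64 × 10^16 × 10^8 × 10^4 ≡ 16 × 22 × 16 × 22 × 16 × 16 × 22 × 16 (mod 78).
Accumulate the product:
16 × 22 = 352 ≡ 40
40 × 16 = 640 ≡ 16
16 × 22 = 352 ≡ 40
40 × 16 = 640 ≡ 16
16 × 16 = 256 ≡ 22
22 × 22 = 484 ≡ 16
16 × 16 = 256 ≡ 22

22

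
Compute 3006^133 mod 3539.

133 in binary is 10000101, i.e. 133 = 128 + 4 + 1.
3006^1 ≡ 3006 (mod 3539)
3006^2 ≡ 3006^2 = 9036036 ≡ 969 (mod 3539)
3006^4 ≡ 969^2 = 938961 ≡ 1126 (mod 3539)
3006^8 ≡ 1126^2 = 1267876 ≡ 914 (mod 3539)
3006^16 ≡ 914^2 = 835396 ≡ 192 (mod 3539)
3006^32 ≡ 192^2 = 36864 ≡ 1474 (mod 3539)
3006^64 ≡ 1474^2 = 2172676 ≡ 3269 (mod 3539)
3006^128 ≡ 3269^2 = 10686361 ≡ 2120 (mod 3539)
3006^133 = 3006^128 · 3006^4 · 3006^1 ≡ 2120 · 1126 · 3006 (mod 3539).
Accumulate the product:
2120 · 1126 = 2387120 ≡ 1834
1834 · 3006 = 5513004 ≡ 2781

2781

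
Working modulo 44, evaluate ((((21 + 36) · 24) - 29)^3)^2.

21 + 36 = 57 ≡ 13 (mod 44)
13 · 24 = 312 ≡ 4 (mod 44)
4 - 29 = -25 ≡ 19 (mod 44)
(19)^3 ≡ 39 (mod 44)
(39)^2 ≡ 25 (mod 44)

25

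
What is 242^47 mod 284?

Compute successive squares:
47 in binary is 101111, i.e. 47 = 32 + 8 + 4 + 2 + 1.
242^1 ≡ 242 (mod 284)
242^2 ≡ 242^2 = 58564 ≡ 60 (mod 284)
242^4 ≡ 60^2 = 3600 ≡ 192 (mod 284)
242^8 ≡ 192^2 = 36864 ≡ 228 (mod 284)
242^16 ≡ 228^2 = 51984 ≡ 12 (mod 284)
242^32 ≡ 12^2 = 144 (mod 284)
242^47 = 242^32 · 242^8 · 242^4 · 242^2 · 242^1 ≡ 144 · 228 · 192 · 60 · 242 (mod 284).
Accumulate the product:
144 · 228 = 32832 ≡ 172
172 · 192 = 33024 ≡ 80
80 · 60 = 4800 ≡ 256
256 · 242 = 61952 ≡ 40

40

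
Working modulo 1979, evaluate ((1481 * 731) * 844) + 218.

1481 * 731 = 1082611 ≡ 98 (mod 1979)
98 * 844 = 82712 ≡ 1573 (mod 1979)
1573 + 218 = 1791

1791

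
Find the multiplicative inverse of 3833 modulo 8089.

3423

Apply the Euclidean algorithm and back-substitute:
8089 = 2*3833 + 423
3833 = 9*423 + 26
423 = 16*26 + 7
26 = 3*7 + 5
7 = 1*5 + 2
5 = 2*2 + 1
2 = 2*1 + 0
gcd(3833, 8089) = 1, so the inverse exists.
Bézout: 1 = −1622*8089 + 3423*3833.
So 3833⁻¹ ≡ 3423 (mod 8089).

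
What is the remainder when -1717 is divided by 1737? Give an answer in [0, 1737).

-1717 = -1*1737 + 20, so -1717 ≡ 20 (mod 1737).

20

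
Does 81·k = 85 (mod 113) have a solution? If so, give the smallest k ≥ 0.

15

gcd(81, 113) = 1, so a unique solution mod 113 exists.
81⁻¹ ≡ 60 (mod 113).
k ≡ 60·85 ≡ 15 (mod 113).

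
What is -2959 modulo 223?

163

-2959 = -14·223 + 163, so -2959 ≡ 163 (mod 223).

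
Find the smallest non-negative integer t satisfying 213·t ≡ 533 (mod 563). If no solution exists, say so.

gcd(213, 563) = 1, so a unique solution mod 563 exists.
213⁻¹ ≡ 526 (mod 563).
t ≡ 526·533 ≡ 547 (mod 563).

547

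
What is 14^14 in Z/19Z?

9

Compute successive squares:
14 in binary is 1110, i.e. 14 = 8 + 4 + 2.
14^1 ≡ 14 (mod 19)
14^2 ≡ 14^2 = 196 ≡ 6 (mod 19)
14^4 ≡ 6^2 = 36 ≡ 17 (mod 19)
14^8 ≡ 17^2 = 289 ≡ 4 (mod 19)
14^14 = 14^8 · 14^4 · 14^2 ≡ 4 · 17 · 6 (mod 19).
Accumulate the product:
4 · 17 = 68 ≡ 11
11 · 6 = 66 ≡ 9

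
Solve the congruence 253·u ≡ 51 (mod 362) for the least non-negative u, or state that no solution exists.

325

gcd(253, 362) = 1, so a unique solution mod 362 exists.
253⁻¹ ≡ 269 (mod 362).
u ≡ 269·51 ≡ 325 (mod 362).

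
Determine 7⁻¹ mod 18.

13

Run the extended Euclidean algorithm:
18 = 2×7 + 4
7 = 1×4 + 3
4 = 1×3 + 1
3 = 3×1 + 0
gcd(7, 18) = 1, so the inverse exists.
Back-substitute for 1:
1 = 1×4 − 1×3
  = −1×7 + 2×4
  = 2×18 − 5×7
So 7⁻¹ ≡ −5 ≡ 13 (mod 18).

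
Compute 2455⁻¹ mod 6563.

4018

Apply the Euclidean algorithm and back-substitute:
6563 = 2×2455 + 1653
2455 = 1×1653 + 802
1653 = 2×802 + 49
802 = 16×49 + 18
49 = 2×18 + 13
18 = 1×13 + 5
13 = 2×5 + 3
5 = 1×3 + 2
3 = 1×2 + 1
2 = 2×1 + 0
gcd(2455, 6563) = 1, so the inverse exists.
Bézout: 1 = 952×6563 − 2545×2455.
So 2455⁻¹ ≡ −2545 ≡ 4018 (mod 6563).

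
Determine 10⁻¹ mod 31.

28

31 = 3×10 + 1
10 = 10×1 + 0
gcd(10, 31) = 1, so the inverse exists.
Back-substitute for 1:
1 = 1×31 − 3×10
So 10⁻¹ ≡ −3 ≡ 28 (mod 31).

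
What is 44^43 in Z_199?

108

By square-and-multiply:
43 in binary is 101011, i.e. 43 = 32 + 8 + 2 + 1.
44^1 ≡ 44 (mod 199)
44^2 ≡ 44^2 = 1936 ≡ 145 (mod 199)
44^4 ≡ 145^2 = 21025 ≡ 130 (mod 199)
44^8 ≡ 130^2 = 16900 ≡ 184 (mod 199)
44^16 ≡ 184^2 = 33856 ≡ 26 (mod 199)
44^32 ≡ 26^2 = 676 ≡ 79 (mod 199)
44^43 = 44^32 × 44^8 × 44^2 × 44^1 ≡ 79 × 184 × 145 × 44 (mod 199).
Accumulate the product:
79 × 184 = 14536 ≡ 9
9 × 145 = 1305 ≡ 111
111 × 44 = 4884 ≡ 108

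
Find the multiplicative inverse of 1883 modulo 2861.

2665

2861 = 1×1883 + 978
1883 = 1×978 + 905
978 = 1×905 + 73
905 = 12×73 + 29
73 = 2×29 + 15
29 = 1×15 + 14
15 = 1×14 + 1
14 = 14×1 + 0
gcd(1883, 2861) = 1, so the inverse exists.
Bézout: 1 = 129×2861 − 196×1883.
So 1883⁻¹ ≡ −196 ≡ 2665 (mod 2861).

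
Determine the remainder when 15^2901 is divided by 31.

2901 in binary is 101101010101, i.e. 2901 = 2048 + 512 + 256 + 64 + 16 + 4 + 1.
15^1 ≡ 15 (mod 31)
15^2 ≡ 15^2 = 225 ≡ 8 (mod 31)
15^4 ≡ 8^2 = 64 ≡ 2 (mod 31)
15^8 ≡ 2^2 = 4 (mod 31)
15^16 ≡ 4^2 = 16 (mod 31)
15^32 ≡ 16^2 = 256 ≡ 8 (mod 31)
15^64 ≡ 8^2 = 64 ≡ 2 (mod 31)
15^128 ≡ 2^2 = 4 (mod 31)
15^256 ≡ 4^2 = 16 (mod 31)
15^512 ≡ 16^2 = 256 ≡ 8 (mod 31)
15^1024 ≡ 8^2 = 64 ≡ 2 (mod 31)
15^2048 ≡ 2^2 = 4 (mod 31)
15^2901 = 15^2048 * 15^512 * 15^256 * 15^64 * 15^16 * 15^4 * 15^1 ≡ 4 * 8 * 16 * 2 * 16 * 2 * 15 (mod 31).
Accumulate the product:
4 * 8 = 32 ≡ 1
1 * 16 = 16
16 * 2 = 32 ≡ 1
1 * 16 = 16
16 * 2 = 32 ≡ 1
1 * 15 = 15

15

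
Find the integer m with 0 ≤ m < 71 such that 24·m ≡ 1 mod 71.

Apply the Euclidean algorithm and back-substitute:
71 = 2*24 + 23
24 = 1*23 + 1
23 = 23*1 + 0
gcd(24, 71) = 1, so the inverse exists.
Back-substitute for 1:
1 = 1*24 − 1*23
  = −1*71 + 3*24
So 24⁻¹ ≡ 3 (mod 71).

3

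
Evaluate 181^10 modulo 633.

43

10 in binary is 1010, i.e. 10 = 8 + 2.
181^1 ≡ 181 (mod 633)
181^2 ≡ 181^2 = 32761 ≡ 478 (mod 633)
181^4 ≡ 478^2 = 228484 ≡ 604 (mod 633)
181^8 ≡ 604^2 = 364816 ≡ 208 (mod 633)
181^10 = 181^8 · 181^2 ≡ 208 · 478 (mod 633).
208 · 478 = 99424 ≡ 43 (mod 633).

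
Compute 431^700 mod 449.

700 in binary is 1010111100, i.e. 700 = 512 + 128 + 32 + 16 + 8 + 4.
431^1 ≡ 431 (mod 449)
431^2 ≡ 431^2 = 185761 ≡ 324 (mod 449)
431^4 ≡ 324^2 = 104976 ≡ 359 (mod 449)
431^8 ≡ 359^2 = 128881 ≡ 18 (mod 449)
431^16 ≡ 18^2 = 324 (mod 449)
431^32 ≡ 324^2 = 104976 ≡ 359 (mod 449)
431^64 ≡ 359^2 = 128881 ≡ 18 (mod 449)
431^128 ≡ 18^2 = 324 (mod 449)
431^256 ≡ 324^2 = 104976 ≡ 359 (mod 449)
431^512 ≡ 359^2 = 128881 ≡ 18 (mod 449)
431^700 = 431^512 · 431^128 · 431^32 · 431^16 · 431^8 · 431^4 ≡ 18 · 324 · 359 · 324 · 18 · 359 (mod 449).
Accumulate the product:
18 · 324 = 5832 ≡ 444
444 · 359 = 159396 ≡ 1
1 · 324 = 324
324 · 18 = 5832 ≡ 444
444 · 359 = 159396 ≡ 1

1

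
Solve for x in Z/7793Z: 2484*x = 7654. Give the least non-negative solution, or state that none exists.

2218

gcd(2484, 7793) = 1, so a unique solution mod 7793 exists.
2484⁻¹ ≡ 5142 (mod 7793).
x ≡ 5142*7654 ≡ 2218 (mod 7793).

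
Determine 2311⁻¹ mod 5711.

5024

5711 = 2*2311 + 1089
2311 = 2*1089 + 133
1089 = 8*133 + 25
133 = 5*25 + 8
25 = 3*8 + 1
8 = 8*1 + 0
gcd(2311, 5711) = 1, so the inverse exists.
Bézout: 1 = 278*5711 − 687*2311.
So 2311⁻¹ ≡ −687 ≡ 5024 (mod 5711).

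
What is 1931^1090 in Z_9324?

By square-and-multiply:
1090 in binary is 10001000010, i.e. 1090 = 1024 + 64 + 2.
1931^1 ≡ 1931 (mod 9324)
1931^2 ≡ 1931^2 = 3728761 ≡ 8485 (mod 9324)
1931^4 ≡ 8485^2 = 71995225 ≡ 4621 (mod 9324)
1931^8 ≡ 4621^2 = 21353641 ≡ 1681 (mod 9324)
1931^16 ≡ 1681^2 = 2825761 ≡ 589 (mod 9324)
1931^32 ≡ 589^2 = 346921 ≡ 1933 (mod 9324)
1931^64 ≡ 1933^2 = 3736489 ≡ 6889 (mod 9324)
1931^128 ≡ 6889^2 = 47458321 ≡ 8485 (mod 9324)
1931^256 ≡ 8485^2 = 71995225 ≡ 4621 (mod 9324)
1931^512 ≡ 4621^2 = 21353641 ≡ 1681 (mod 9324)
1931^1024 ≡ 1681^2 = 2825761 ≡ 589 (mod 9324)
1931^1090 = 1931^1024 × 1931^64 × 1931^2 ≡ 589 × 6889 × 8485 (mod 9324).
Accumulate the product:
589 × 6889 = 4057621 ≡ 1681
1681 × 8485 = 14263285 ≡ 6889

6889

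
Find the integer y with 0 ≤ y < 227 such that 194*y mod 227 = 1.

55

227 = 1·194 + 33
194 = 5·33 + 29
33 = 1·29 + 4
29 = 7·4 + 1
4 = 4·1 + 0
gcd(194, 227) = 1, so the inverse exists.
Bézout: 1 = −47·227 + 55·194.
So 194⁻¹ ≡ 55 (mod 227).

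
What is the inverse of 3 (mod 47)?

47 = 15*3 + 2
3 = 1*2 + 1
2 = 2*1 + 0
gcd(3, 47) = 1, so the inverse exists.
Back-substitute for 1:
1 = 1*3 − 1*2
  = −1*47 + 16*3
So 3⁻¹ ≡ 16 (mod 47).

16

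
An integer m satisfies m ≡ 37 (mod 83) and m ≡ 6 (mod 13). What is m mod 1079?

1033

83⁻¹ mod 13: 83·8 ≡ 1 (mod 13), so 83⁻¹ ≡ 8.
m = 37 + 83·((6 − 37)·8 mod 13) = 37 + 83·12 = 1033.
Check: 1033 mod 83 = 37, 1033 mod 13 = 6. ✓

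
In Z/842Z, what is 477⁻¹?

203

842 = 1×477 + 365
477 = 1×365 + 112
365 = 3×112 + 29
112 = 3×29 + 25
29 = 1×25 + 4
25 = 6×4 + 1
4 = 4×1 + 0
gcd(477, 842) = 1, so the inverse exists.
Bézout: 1 = −115×842 + 203×477.
So 477⁻¹ ≡ 203 (mod 842).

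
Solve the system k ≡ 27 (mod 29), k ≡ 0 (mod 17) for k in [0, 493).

29⁻¹ mod 17: 29·10 ≡ 1 (mod 17), so 29⁻¹ ≡ 10.
k = 27 + 29·((0 − 27)·10 mod 17) = 27 + 29·2 = 85.
Check: 85 mod 29 = 27, 85 mod 17 = 0. ✓

85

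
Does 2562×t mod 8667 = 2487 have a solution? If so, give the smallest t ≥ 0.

2528

gcd(2562, 8667) = 3, and 3 | 2487, so solutions exist.
Divide through by 3: 854×t mod 2889 = 829.
854⁻¹ ≡ 1979 (mod 2889).
t ≡ 1979×829 ≡ 2528 (mod 2889).
The smallest non-negative solution is t = 2528.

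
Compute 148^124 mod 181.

124 in binary is 1111100, i.e. 124 = 64 + 32 + 16 + 8 + 4.
148^1 ≡ 148 (mod 181)
148^2 ≡ 148^2 = 21904 ≡ 3 (mod 181)
148^4 ≡ 3^2 = 9 (mod 181)
148^8 ≡ 9^2 = 81 (mod 181)
148^16 ≡ 81^2 = 6561 ≡ 45 (mod 181)
148^32 ≡ 45^2 = 2025 ≡ 34 (mod 181)
148^64 ≡ 34^2 = 1156 ≡ 70 (mod 181)
148^124 = 148^64 · 148^32 · 148^16 · 148^8 · 148^4 ≡ 70 · 34 · 45 · 81 · 9 (mod 181).
Accumulate the product:
70 · 34 = 2380 ≡ 27
27 · 45 = 1215 ≡ 129
129 · 81 = 10449 ≡ 132
132 · 9 = 1188 ≡ 102

102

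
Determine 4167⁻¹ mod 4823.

522

4823 = 1*4167 + 656
4167 = 6*656 + 231
656 = 2*231 + 194
231 = 1*194 + 37
194 = 5*37 + 9
37 = 4*9 + 1
9 = 9*1 + 0
gcd(4167, 4823) = 1, so the inverse exists.
Back-substitute for 1:
1 = 1*37 − 4*9
  = −4*194 + 21*37
  = 21*231 − 25*194
  = −25*656 + 71*231
  = 71*4167 − 451*656
  = −451*4823 + 522*4167
So 4167⁻¹ ≡ 522 (mod 4823).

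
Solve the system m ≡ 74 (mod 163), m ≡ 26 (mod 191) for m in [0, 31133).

163⁻¹ mod 191: 163×75 ≡ 1 (mod 191), so 163⁻¹ ≡ 75.
m = 74 + 163×((26 − 74)×75 mod 191) = 74 + 163×29 = 4801.
Check: 4801 mod 163 = 74, 4801 mod 191 = 26. ✓

4801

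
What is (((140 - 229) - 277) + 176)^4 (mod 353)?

11

140 - 229 = -89 ≡ 264 (mod 353)
264 - 277 = -13 ≡ 340 (mod 353)
340 + 176 = 516 ≡ 163 (mod 353)
(163)^4 ≡ 11 (mod 353)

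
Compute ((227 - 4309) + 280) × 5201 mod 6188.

2646

227 - 4309 = -4082 ≡ 2106 (mod 6188)
2106 + 280 = 2386
2386 × 5201 = 12409586 ≡ 2646 (mod 6188)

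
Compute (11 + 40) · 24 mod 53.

5

11 + 40 = 51
51 · 24 = 1224 ≡ 5 (mod 53)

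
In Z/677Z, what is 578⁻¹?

465

677 = 1*578 + 99
578 = 5*99 + 83
99 = 1*83 + 16
83 = 5*16 + 3
16 = 5*3 + 1
3 = 3*1 + 0
gcd(578, 677) = 1, so the inverse exists.
Back-substitute for 1:
1 = 1*16 − 5*3
  = −5*83 + 26*16
  = 26*99 − 31*83
  = −31*578 + 181*99
  = 181*677 − 212*578
So 578⁻¹ ≡ −212 ≡ 465 (mod 677).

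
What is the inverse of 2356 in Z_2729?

2729 = 1*2356 + 373
2356 = 6*373 + 118
373 = 3*118 + 19
118 = 6*19 + 4
19 = 4*4 + 3
4 = 1*3 + 1
3 = 3*1 + 0
gcd(2356, 2729) = 1, so the inverse exists.
Bézout: 1 = −619*2729 + 717*2356.
So 2356⁻¹ ≡ 717 (mod 2729).

717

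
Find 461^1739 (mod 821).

643

1739 in binary is 11011001011, i.e. 1739 = 1024 + 512 + 128 + 64 + 8 + 2 + 1.
461^1 ≡ 461 (mod 821)
461^2 ≡ 461^2 = 212521 ≡ 703 (mod 821)
461^4 ≡ 703^2 = 494209 ≡ 788 (mod 821)
461^8 ≡ 788^2 = 620944 ≡ 268 (mod 821)
461^16 ≡ 268^2 = 71824 ≡ 397 (mod 821)
461^32 ≡ 397^2 = 157609 ≡ 798 (mod 821)
461^64 ≡ 798^2 = 636804 ≡ 529 (mod 821)
461^128 ≡ 529^2 = 279841 ≡ 701 (mod 821)
461^256 ≡ 701^2 = 491401 ≡ 443 (mod 821)
461^512 ≡ 443^2 = 196249 ≡ 30 (mod 821)
461^1024 ≡ 30^2 = 900 ≡ 79 (mod 821)
461^1739 = 461^1024 · 461^512 · 461^128 · 461^64 · 461^8 · 461^2 · 461^1 ≡ 79 · 30 · 701 · 529 · 268 · 703 · 461 (mod 821).
Accumulate the product:
79 · 30 = 2370 ≡ 728
728 · 701 = 510328 ≡ 487
487 · 529 = 257623 ≡ 650
650 · 268 = 174200 ≡ 148
148 · 703 = 104044 ≡ 598
598 · 461 = 275678 ≡ 643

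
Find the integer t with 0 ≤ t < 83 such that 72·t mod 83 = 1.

By the extended Euclidean algorithm:
83 = 1·72 + 11
72 = 6·11 + 6
11 = 1·6 + 5
6 = 1·5 + 1
5 = 5·1 + 0
gcd(72, 83) = 1, so the inverse exists.
Back-substitute for 1:
1 = 1·6 − 1·5
  = −1·11 + 2·6
  = 2·72 − 13·11
  = −13·83 + 15·72
So 72⁻¹ ≡ 15 (mod 83).

15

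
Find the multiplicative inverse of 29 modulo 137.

52

Run the extended Euclidean algorithm:
137 = 4·29 + 21
29 = 1·21 + 8
21 = 2·8 + 5
8 = 1·5 + 3
5 = 1·3 + 2
3 = 1·2 + 1
2 = 2·1 + 0
gcd(29, 137) = 1, so the inverse exists.
Bézout: 1 = −11·137 + 52·29.
So 29⁻¹ ≡ 52 (mod 137).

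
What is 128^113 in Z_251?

By square-and-multiply:
113 in binary is 1110001, i.e. 113 = 64 + 32 + 16 + 1.
128^1 ≡ 128 (mod 251)
128^2 ≡ 128^2 = 16384 ≡ 69 (mod 251)
128^4 ≡ 69^2 = 4761 ≡ 243 (mod 251)
128^8 ≡ 243^2 = 59049 ≡ 64 (mod 251)
128^16 ≡ 64^2 = 4096 ≡ 80 (mod 251)
128^32 ≡ 80^2 = 6400 ≡ 125 (mod 251)
128^64 ≡ 125^2 = 15625 ≡ 63 (mod 251)
128^113 = 128^64 × 128^32 × 128^16 × 128^1 ≡ 63 × 125 × 80 × 128 (mod 251).
Accumulate the product:
63 × 125 = 7875 ≡ 94
94 × 80 = 7520 ≡ 241
241 × 128 = 30848 ≡ 226

226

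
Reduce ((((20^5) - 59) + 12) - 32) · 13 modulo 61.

23

(20)^5 ≡ 1 (mod 61)
1 - 59 = -58 ≡ 3 (mod 61)
3 + 12 = 15
15 - 32 = -17 ≡ 44 (mod 61)
44 · 13 = 572 ≡ 23 (mod 61)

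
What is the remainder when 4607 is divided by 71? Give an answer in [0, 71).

4607 = 64*71 + 63, so 4607 ≡ 63 (mod 71).

63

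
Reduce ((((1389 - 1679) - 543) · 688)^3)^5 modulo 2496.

1600

1389 - 1679 = -290 ≡ 2206 (mod 2496)
2206 - 543 = 1663
1663 · 688 = 1144144 ≡ 976 (mod 2496)
(976)^3 ≡ 1600 (mod 2496)
(1600)^5 ≡ 1600 (mod 2496)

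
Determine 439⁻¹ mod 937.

397

Run the extended Euclidean algorithm:
937 = 2·439 + 59
439 = 7·59 + 26
59 = 2·26 + 7
26 = 3·7 + 5
7 = 1·5 + 2
5 = 2·2 + 1
2 = 2·1 + 0
gcd(439, 937) = 1, so the inverse exists.
Back-substitute for 1:
1 = 1·5 − 2·2
  = −2·7 + 3·5
  = 3·26 − 11·7
  = −11·59 + 25·26
  = 25·439 − 186·59
  = −186·937 + 397·439
So 439⁻¹ ≡ 397 (mod 937).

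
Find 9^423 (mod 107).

12

Using repeated squaring:
423 in binary is 110100111, i.e. 423 = 256 + 128 + 32 + 4 + 2 + 1.
9^1 ≡ 9 (mod 107)
9^2 ≡ 9^2 = 81 (mod 107)
9^4 ≡ 81^2 = 6561 ≡ 34 (mod 107)
9^8 ≡ 34^2 = 1156 ≡ 86 (mod 107)
9^16 ≡ 86^2 = 7396 ≡ 13 (mod 107)
9^32 ≡ 13^2 = 169 ≡ 62 (mod 107)
9^64 ≡ 62^2 = 3844 ≡ 99 (mod 107)
9^128 ≡ 99^2 = 9801 ≡ 64 (mod 107)
9^256 ≡ 64^2 = 4096 ≡ 30 (mod 107)
9^423 = 9^256 · 9^128 · 9^32 · 9^4 · 9^2 · 9^1 ≡ 30 · 64 · 62 · 34 · 81 · 9 (mod 107).
Accumulate the product:
30 · 64 = 1920 ≡ 101
101 · 62 = 6262 ≡ 56
56 · 34 = 1904 ≡ 85
85 · 81 = 6885 ≡ 37
37 · 9 = 333 ≡ 12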